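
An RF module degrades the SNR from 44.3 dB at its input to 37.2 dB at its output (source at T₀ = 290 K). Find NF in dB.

7.1 dB

NF (dB) = SNR_in(dB) − SNR_out(dB) when the source is at T₀
NF = 44.3 − 37.2 = 7.1 dB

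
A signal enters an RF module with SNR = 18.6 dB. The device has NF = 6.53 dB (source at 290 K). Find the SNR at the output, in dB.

12.07 dB

By definition F = SNR_in/SNR_out, so in dB: SNR_out = SNR_in − NF
SNR_out = 18.6 − 6.53 = 12.07 dB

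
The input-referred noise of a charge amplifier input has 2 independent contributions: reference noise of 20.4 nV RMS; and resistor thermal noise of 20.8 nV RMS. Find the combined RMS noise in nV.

29.1 nV

Uncorrelated sources add in power (mean-square): V_tot = √(ΣV_i²)
V_tot = √[(2.04×10⁻⁸)² + (2.08×10⁻⁸)²] = 2.91×10⁻⁸ V = 29.1 nV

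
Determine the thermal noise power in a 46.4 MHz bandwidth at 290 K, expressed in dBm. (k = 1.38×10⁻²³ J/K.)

−97.3 dBm

P_n = kTB = 1.38×10⁻²³ × 290 × 4.64×10⁷ = 1.86×10⁻¹³ W
In dBm: 10 log₁₀(1.86×10⁻¹³ / 10⁻³) = −97.3 dBm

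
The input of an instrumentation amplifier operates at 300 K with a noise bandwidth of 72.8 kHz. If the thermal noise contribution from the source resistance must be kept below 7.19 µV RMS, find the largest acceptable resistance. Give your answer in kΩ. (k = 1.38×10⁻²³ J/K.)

42.9 kΩ

Johnson–Nyquist: V_n = √(4kTRB) ⇒ R = V_n² / (4kTB)
4kTB = 4 × 1.38×10⁻²³ × 300 × 7.28×10⁴ = 1.21×10⁻¹⁵
R = (7.19×10⁻⁶)² / 1.21×10⁻¹⁵ = 4.29×10⁴ Ω = 42.9 kΩ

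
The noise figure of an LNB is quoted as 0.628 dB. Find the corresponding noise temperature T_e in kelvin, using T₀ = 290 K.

F = 10^(0.628/10) = 1.15558
T_e = (F − 1)·T₀ = (1.15558 − 1) × 290 = 45.1 K

45.1 K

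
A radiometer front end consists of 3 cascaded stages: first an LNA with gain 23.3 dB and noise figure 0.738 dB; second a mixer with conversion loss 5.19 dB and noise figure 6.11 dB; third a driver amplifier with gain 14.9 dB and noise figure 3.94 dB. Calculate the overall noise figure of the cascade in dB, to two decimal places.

Convert to linear (a loss of L dB is a gain of −L dB): F_i = 10^(NF_i/10), G_i = 10^(G_i,dB/10)
  Stage 1: F_1 = 10^(0.738/10) = 1.185, G_1 = 10^(23.3/10) = 213.8
  Stage 2: F_2 = 10^(6.11/10) = 4.083, G_2 = 10^(−5.19/10) = 0.3027
  Stage 3: F_3 = 10^(3.94/10) = 2.477, G_3 = 10^(14.9/10) = 30.90
Friis cascade:
  F = 1.185 + (4.083 − 1)/213.8 + (2.477 − 1)/64.71 = 1.222
NF = 10 log₁₀(1.222) = 0.87 dB

0.87 dB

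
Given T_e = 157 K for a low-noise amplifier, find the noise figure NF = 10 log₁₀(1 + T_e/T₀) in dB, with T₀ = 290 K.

1.88 dB

F = 1 + T_e/T₀ = 1 + 157/290 = 1.54138
NF = 10 log₁₀(1.54138) = 1.88 dB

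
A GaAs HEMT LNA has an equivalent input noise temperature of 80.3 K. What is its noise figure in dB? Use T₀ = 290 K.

F = 1 + T_e/T₀ = 1 + 80.3/290 = 1.2769
NF = 10 log₁₀(1.2769) = 1.06 dB

1.06 dB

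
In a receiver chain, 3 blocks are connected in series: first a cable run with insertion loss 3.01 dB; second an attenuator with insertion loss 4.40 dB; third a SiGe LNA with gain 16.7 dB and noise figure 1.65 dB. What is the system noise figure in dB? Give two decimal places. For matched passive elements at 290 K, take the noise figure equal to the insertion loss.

9.06 dB

Convert to linear (a loss of L dB is a gain of −L dB): F_i = 10^(NF_i/10), G_i = 10^(G_i,dB/10)
  Stage 1: F_1 = 10^(3.01/10) = 2.000, G_1 = 10^(−3.01/10) = 0.5000
  Stage 2: F_2 = 10^(4.40/10) = 2.754, G_2 = 10^(−4.40/10) = 0.3631
  Stage 3: F_3 = 10^(1.65/10) = 1.462, G_3 = 10^(16.7/10) = 46.77
Friis cascade:
  F = 2.000 + (2.754 − 1)/0.5000 + (1.462 − 1)/0.1816 = 8.054
NF = 10 log₁₀(8.054) = 9.06 dB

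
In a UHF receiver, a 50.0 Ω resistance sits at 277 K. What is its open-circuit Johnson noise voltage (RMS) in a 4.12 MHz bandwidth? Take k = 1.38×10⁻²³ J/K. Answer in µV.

V_n = √(4kTRB)
4kTRB = 4 × 1.38×10⁻²³ × 277 × 5.00×10¹ × 4.12×10⁶ = 3.15×10⁻¹² V²
V_n = √(3.15×10⁻¹²) = 1.77×10⁻⁶ V = 1.77 µV

1.77 µV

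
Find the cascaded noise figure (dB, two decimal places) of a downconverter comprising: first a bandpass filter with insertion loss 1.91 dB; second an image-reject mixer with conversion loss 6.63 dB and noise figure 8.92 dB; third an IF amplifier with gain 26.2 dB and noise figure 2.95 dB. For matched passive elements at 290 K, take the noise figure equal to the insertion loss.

12.80 dB

Convert to linear (a loss of L dB is a gain of −L dB): F_i = 10^(NF_i/10), G_i = 10^(G_i,dB/10)
  Stage 1: F_1 = 10^(1.91/10) = 1.552, G_1 = 10^(−1.91/10) = 0.6442
  Stage 2: F_2 = 10^(8.92/10) = 7.798, G_2 = 10^(−6.63/10) = 0.2173
  Stage 3: F_3 = 10^(2.95/10) = 1.972, G_3 = 10^(26.2/10) = 416.9
Friis cascade:
  F = 1.552 + (7.798 − 1)/0.6442 + (1.972 − 1)/0.1400 = 19.05
NF = 10 log₁₀(19.05) = 12.80 dB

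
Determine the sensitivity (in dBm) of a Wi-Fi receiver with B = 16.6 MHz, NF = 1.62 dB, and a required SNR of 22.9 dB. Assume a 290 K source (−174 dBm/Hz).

−77.3 dBm

Sensitivity = −174 + 10 log₁₀(B) + NF + SNR_min
= −174 + 72.2 + 1.62 + 22.9
= −77.28 dBm → −77.3 dBm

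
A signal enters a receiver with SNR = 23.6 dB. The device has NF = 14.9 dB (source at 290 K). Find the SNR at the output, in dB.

8.7 dB

By definition F = SNR_in/SNR_out, so in dB: SNR_out = SNR_in − NF
SNR_out = 23.6 − 14.9 = 8.7 dB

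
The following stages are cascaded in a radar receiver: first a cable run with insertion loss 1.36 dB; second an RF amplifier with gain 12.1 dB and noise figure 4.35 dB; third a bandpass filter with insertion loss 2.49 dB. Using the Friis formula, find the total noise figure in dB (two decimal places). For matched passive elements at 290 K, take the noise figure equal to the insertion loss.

5.79 dB

Convert to linear (a loss of L dB is a gain of −L dB): F_i = 10^(NF_i/10), G_i = 10^(G_i,dB/10)
  Stage 1: F_1 = 10^(1.36/10) = 1.368, G_1 = 10^(−1.36/10) = 0.7311
  Stage 2: F_2 = 10^(4.35/10) = 2.723, G_2 = 10^(12.1/10) = 16.22
  Stage 3: F_3 = 10^(2.49/10) = 1.774, G_3 = 10^(−2.49/10) = 0.5636
Friis cascade:
  F = 1.368 + (2.723 − 1)/0.7311 + (1.774 − 1)/11.86 = 3.789
NF = 10 log₁₀(3.789) = 5.79 dB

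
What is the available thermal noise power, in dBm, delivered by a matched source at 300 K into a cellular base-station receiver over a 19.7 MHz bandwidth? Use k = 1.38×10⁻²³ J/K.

P_n = kTB = 1.38×10⁻²³ × 300 × 1.97×10⁷ = 8.16×10⁻¹⁴ W
In dBm: 10 log₁₀(8.16×10⁻¹⁴ / 10⁻³) = −100.9 dBm

−100.9 dBm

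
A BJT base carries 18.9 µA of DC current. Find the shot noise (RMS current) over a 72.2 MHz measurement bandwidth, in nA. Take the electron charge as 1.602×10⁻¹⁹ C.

20.9 nA

I_n = √(2qI·B)
2qI·B = 2 × 1.602×10⁻¹⁹ × 1.89×10⁻⁵ × 7.22×10⁷ = 4.37×10⁻¹⁶ A²
I_n = √(4.37×10⁻¹⁶) = 2.09×10⁻⁸ A = 20.9 nA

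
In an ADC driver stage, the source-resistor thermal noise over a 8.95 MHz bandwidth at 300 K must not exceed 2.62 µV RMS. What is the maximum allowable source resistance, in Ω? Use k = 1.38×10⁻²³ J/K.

46.3 Ω

Johnson–Nyquist: V_n = √(4kTRB) ⇒ R = V_n² / (4kTB)
4kTB = 4 × 1.38×10⁻²³ × 300 × 8.95×10⁶ = 1.48×10⁻¹³
R = (2.62×10⁻⁶)² / 1.48×10⁻¹³ = 4.63×10¹ Ω = 46.3 Ω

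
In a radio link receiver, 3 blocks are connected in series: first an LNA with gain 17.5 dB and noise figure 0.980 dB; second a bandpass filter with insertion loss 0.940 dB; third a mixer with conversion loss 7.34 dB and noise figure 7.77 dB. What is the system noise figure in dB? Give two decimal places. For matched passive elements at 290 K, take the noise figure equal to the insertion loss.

1.36 dB

Convert to linear (a loss of L dB is a gain of −L dB): F_i = 10^(NF_i/10), G_i = 10^(G_i,dB/10)
  Stage 1: F_1 = 10^(0.980/10) = 1.253, G_1 = 10^(17.5/10) = 56.23
  Stage 2: F_2 = 10^(0.940/10) = 1.242, G_2 = 10^(−0.940/10) = 0.8054
  Stage 3: F_3 = 10^(7.77/10) = 5.984, G_3 = 10^(−7.34/10) = 0.1845
Friis cascade:
  F = 1.253 + (1.242 − 1)/56.23 + (5.984 − 1)/45.29 = 1.367
NF = 10 log₁₀(1.367) = 1.36 dB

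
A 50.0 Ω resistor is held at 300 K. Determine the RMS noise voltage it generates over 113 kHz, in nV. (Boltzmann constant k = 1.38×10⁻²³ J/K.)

V_n = √(4kTRB)
4kTRB = 4 × 1.38×10⁻²³ × 300 × 5.00×10¹ × 1.13×10⁵ = 9.36×10⁻¹⁴ V²
V_n = √(9.36×10⁻¹⁴) = 3.06×10⁻⁷ V = 306 nV

306 nV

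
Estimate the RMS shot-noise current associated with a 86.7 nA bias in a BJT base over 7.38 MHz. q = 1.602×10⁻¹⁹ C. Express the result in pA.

I_n = √(2qI·B)
2qI·B = 2 × 1.602×10⁻¹⁹ × 8.67×10⁻⁸ × 7.38×10⁶ = 2.05×10⁻¹⁹ A²
I_n = √(2.05×10⁻¹⁹) = 4.53×10⁻¹⁰ A = 453 pA

453 pA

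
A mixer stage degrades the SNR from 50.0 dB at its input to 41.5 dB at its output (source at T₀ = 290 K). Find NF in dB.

NF (dB) = SNR_in(dB) − SNR_out(dB) when the source is at T₀
NF = 50.0 − 41.5 = 8.5 dB

8.5 dB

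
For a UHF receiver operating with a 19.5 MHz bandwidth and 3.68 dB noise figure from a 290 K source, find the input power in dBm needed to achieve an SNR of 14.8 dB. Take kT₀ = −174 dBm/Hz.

Sensitivity = −174 + 10 log₁₀(B) + NF + SNR_min
= −174 + 72.9 + 3.68 + 14.8
= −82.62 dBm → −82.6 dBm

−82.6 dBm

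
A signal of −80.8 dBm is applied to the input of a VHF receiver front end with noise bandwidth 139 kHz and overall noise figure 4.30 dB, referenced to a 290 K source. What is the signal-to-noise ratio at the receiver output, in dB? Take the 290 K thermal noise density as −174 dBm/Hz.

Noise floor: N = −174 + 10 log₁₀(B) + NF
10 log₁₀(1.39×10⁵) = 51.43 dB
N = −174 + 51.43 + 4.30 = −118.27 dBm
SNR = P_sig − N = −80.8 − (−118.27) = 37.47 dB → 37.5 dB

37.5 dB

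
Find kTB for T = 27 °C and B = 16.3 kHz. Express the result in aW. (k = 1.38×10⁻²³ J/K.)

67.5 aW

T = 27 °C + 273.15 = 300.15 K
P_n = kTB = 1.38×10⁻²³ × 300.15 × 1.63×10⁴ = 6.75×10⁻¹⁷ W = 67.5 aW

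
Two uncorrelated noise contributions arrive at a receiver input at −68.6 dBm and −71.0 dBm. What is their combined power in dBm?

−66.6 dBm

Convert to linear, add, convert back:
P₁ = 1.38×10⁻¹⁰ W, P₂ = 7.94×10⁻¹¹ W
P_tot = 2.17×10⁻¹⁰ W → 10 log₁₀(P_tot / 10⁻³) = −66.6 dBm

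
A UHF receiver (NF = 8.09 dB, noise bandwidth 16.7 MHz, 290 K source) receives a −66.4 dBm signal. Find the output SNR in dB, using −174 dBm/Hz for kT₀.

Noise floor: N = −174 + 10 log₁₀(B) + NF
10 log₁₀(1.67×10⁷) = 72.23 dB
N = −174 + 72.23 + 8.09 = −93.68 dBm
SNR = P_sig − N = −66.4 − (−93.68) = 27.28 dB → 27.3 dB

27.3 dB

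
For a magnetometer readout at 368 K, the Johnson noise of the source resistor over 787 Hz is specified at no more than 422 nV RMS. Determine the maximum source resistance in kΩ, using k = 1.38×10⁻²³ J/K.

11.1 kΩ

Johnson–Nyquist: V_n = √(4kTRB) ⇒ R = V_n² / (4kTB)
4kTB = 4 × 1.38×10⁻²³ × 368 × 7.87×10² = 1.60×10⁻¹⁷
R = (4.22×10⁻⁷)² / 1.60×10⁻¹⁷ = 1.11×10⁴ Ω = 11.1 kΩ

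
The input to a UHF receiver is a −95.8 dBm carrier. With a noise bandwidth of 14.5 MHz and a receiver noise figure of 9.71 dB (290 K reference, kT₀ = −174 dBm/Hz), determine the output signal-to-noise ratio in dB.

Noise floor: N = −174 + 10 log₁₀(B) + NF
10 log₁₀(1.45×10⁷) = 71.61 dB
N = −174 + 71.61 + 9.71 = −92.68 dBm
SNR = P_sig − N = −95.8 − (−92.68) = −3.12 dB → −3.1 dB

−3.1 dB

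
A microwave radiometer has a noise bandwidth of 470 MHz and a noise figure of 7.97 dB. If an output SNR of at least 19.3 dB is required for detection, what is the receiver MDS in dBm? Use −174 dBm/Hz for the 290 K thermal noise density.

Sensitivity = −174 + 10 log₁₀(B) + NF + SNR_min
= −174 + 86.72 + 7.97 + 19.3
= −60.01 dBm → −60.0 dBm

−60.0 dBm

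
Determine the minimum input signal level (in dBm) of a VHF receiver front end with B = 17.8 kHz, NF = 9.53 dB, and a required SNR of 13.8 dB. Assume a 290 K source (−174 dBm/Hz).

−108.2 dBm

Sensitivity = −174 + 10 log₁₀(B) + NF + SNR_min
= −174 + 42.5 + 9.53 + 13.8
= −108.17 dBm → −108.2 dBm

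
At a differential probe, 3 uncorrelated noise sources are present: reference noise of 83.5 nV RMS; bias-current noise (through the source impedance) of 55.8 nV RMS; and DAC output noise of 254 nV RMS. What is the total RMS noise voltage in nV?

273 nV

Uncorrelated sources add in power (mean-square): V_tot = √(ΣV_i²)
V_tot = √[(8.35×10⁻⁸)² + (5.58×10⁻⁸)² + (2.54×10⁻⁷)²] = 2.73×10⁻⁷ V = 273 nV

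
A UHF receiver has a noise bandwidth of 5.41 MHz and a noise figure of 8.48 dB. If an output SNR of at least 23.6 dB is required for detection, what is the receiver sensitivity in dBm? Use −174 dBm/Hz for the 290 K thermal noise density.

Sensitivity = −174 + 10 log₁₀(B) + NF + SNR_min
= −174 + 67.33 + 8.48 + 23.6
= −74.59 dBm → −74.6 dBm

−74.6 dBm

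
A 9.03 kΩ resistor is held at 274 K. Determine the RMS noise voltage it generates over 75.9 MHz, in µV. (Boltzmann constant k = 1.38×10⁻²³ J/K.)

V_n = √(4kTRB)
4kTRB = 4 × 1.38×10⁻²³ × 274 × 9.03×10³ × 7.59×10⁷ = 1.04×10⁻⁸ V²
V_n = √(1.04×10⁻⁸) = 1.02×10⁻⁴ V = 102 µV

102 µV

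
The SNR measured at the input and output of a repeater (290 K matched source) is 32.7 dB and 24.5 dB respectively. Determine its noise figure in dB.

NF (dB) = SNR_in(dB) − SNR_out(dB) when the source is at T₀
NF = 32.7 − 24.5 = 8.2 dB

8.2 dB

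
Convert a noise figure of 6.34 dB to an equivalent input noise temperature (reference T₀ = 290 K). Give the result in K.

959 K

F = 10^(6.34/10) = 4.30527
T_e = (F − 1)·T₀ = (4.30527 − 1) × 290 = 959 K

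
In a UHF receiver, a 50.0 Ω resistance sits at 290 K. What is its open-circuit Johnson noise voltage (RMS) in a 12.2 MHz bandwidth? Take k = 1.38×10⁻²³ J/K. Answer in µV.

V_n = √(4kTRB)
4kTRB = 4 × 1.38×10⁻²³ × 290 × 5.00×10¹ × 1.22×10⁷ = 9.76×10⁻¹² V²
V_n = √(9.76×10⁻¹²) = 3.12×10⁻⁶ V = 3.12 µV

3.12 µV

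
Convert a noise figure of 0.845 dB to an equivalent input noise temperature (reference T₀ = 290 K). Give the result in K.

F = 10^(0.845/10) = 1.21479
T_e = (F − 1)·T₀ = (1.21479 − 1) × 290 = 62.3 K

62.3 K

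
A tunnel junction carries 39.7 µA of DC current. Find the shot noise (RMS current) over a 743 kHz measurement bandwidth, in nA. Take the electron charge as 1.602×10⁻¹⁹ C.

3.07 nA

I_n = √(2qI·B)
2qI·B = 2 × 1.602×10⁻¹⁹ × 3.97×10⁻⁵ × 7.43×10⁵ = 9.45×10⁻¹⁸ A²
I_n = √(9.45×10⁻¹⁸) = 3.07×10⁻⁹ A = 3.07 nA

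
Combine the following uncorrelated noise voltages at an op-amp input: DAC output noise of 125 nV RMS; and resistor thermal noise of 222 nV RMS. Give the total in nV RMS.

255 nV

Uncorrelated sources add in power (mean-square): V_tot = √(ΣV_i²)
V_tot = √[(1.25×10⁻⁷)² + (2.22×10⁻⁷)²] = 2.55×10⁻⁷ V = 255 nV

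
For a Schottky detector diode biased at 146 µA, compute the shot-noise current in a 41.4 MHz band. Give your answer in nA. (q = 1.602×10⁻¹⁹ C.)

I_n = √(2qI·B)
2qI·B = 2 × 1.602×10⁻¹⁹ × 1.46×10⁻⁴ × 4.14×10⁷ = 1.94×10⁻¹⁵ A²
I_n = √(1.94×10⁻¹⁵) = 4.40×10⁻⁸ A = 44.0 nA

44.0 nA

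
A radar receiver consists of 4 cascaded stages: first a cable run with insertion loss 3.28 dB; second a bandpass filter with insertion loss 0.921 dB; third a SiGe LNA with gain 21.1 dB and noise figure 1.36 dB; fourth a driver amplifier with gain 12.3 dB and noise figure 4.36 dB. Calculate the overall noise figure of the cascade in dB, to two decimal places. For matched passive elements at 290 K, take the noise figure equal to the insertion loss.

5.60 dB

Convert to linear (a loss of L dB is a gain of −L dB): F_i = 10^(NF_i/10), G_i = 10^(G_i,dB/10)
  Stage 1: F_1 = 10^(3.28/10) = 2.128, G_1 = 10^(−3.28/10) = 0.4699
  Stage 2: F_2 = 10^(0.921/10) = 1.236, G_2 = 10^(−0.921/10) = 0.8089
  Stage 3: F_3 = 10^(1.36/10) = 1.368, G_3 = 10^(21.1/10) = 128.8
  Stage 4: F_4 = 10^(4.36/10) = 2.729, G_4 = 10^(12.3/10) = 16.98
Friis cascade:
  F = 2.128 + (1.236 − 1)/0.4699 + (1.368 − 1)/0.3801 + (2.729 − 1)/48.97 = 3.634
NF = 10 log₁₀(3.634) = 5.60 dB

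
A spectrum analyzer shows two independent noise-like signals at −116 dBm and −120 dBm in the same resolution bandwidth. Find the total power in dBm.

−114.5 dBm

Convert to linear, add, convert back:
P₁ = 2.51×10⁻¹⁵ W, P₂ = 1.00×10⁻¹⁵ W
P_tot = 3.51×10⁻¹⁵ W → 10 log₁₀(P_tot / 10⁻³) = −114.5 dBm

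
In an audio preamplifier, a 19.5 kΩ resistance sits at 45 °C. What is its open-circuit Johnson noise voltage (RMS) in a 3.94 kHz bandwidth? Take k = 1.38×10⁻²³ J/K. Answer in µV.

T = 45 °C + 273.15 = 318.15 K
V_n = √(4kTRB)
4kTRB = 4 × 1.38×10⁻²³ × 318.15 × 1.95×10⁴ × 3.94×10³ = 1.35×10⁻¹² V²
V_n = √(1.35×10⁻¹²) = 1.16×10⁻⁶ V = 1.16 µV

1.16 µV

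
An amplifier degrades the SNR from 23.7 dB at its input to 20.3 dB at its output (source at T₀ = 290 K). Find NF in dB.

NF (dB) = SNR_in(dB) − SNR_out(dB) when the source is at T₀
NF = 23.7 − 20.3 = 3.4 dB

3.4 dB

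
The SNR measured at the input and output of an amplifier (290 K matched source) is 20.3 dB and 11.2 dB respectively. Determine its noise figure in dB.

NF (dB) = SNR_in(dB) − SNR_out(dB) when the source is at T₀
NF = 20.3 − 11.2 = 9.1 dB

9.1 dB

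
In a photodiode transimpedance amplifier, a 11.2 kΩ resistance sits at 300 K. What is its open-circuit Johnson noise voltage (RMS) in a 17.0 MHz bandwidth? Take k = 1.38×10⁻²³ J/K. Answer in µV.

V_n = √(4kTRB)
4kTRB = 4 × 1.38×10⁻²³ × 300 × 1.12×10⁴ × 1.70×10⁷ = 3.15×10⁻⁹ V²
V_n = √(3.15×10⁻⁹) = 5.62×10⁻⁵ V = 56.2 µV

56.2 µV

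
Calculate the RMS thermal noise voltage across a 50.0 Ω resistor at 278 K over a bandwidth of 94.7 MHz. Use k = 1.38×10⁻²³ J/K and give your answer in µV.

V_n = √(4kTRB)
4kTRB = 4 × 1.38×10⁻²³ × 278 × 5.00×10¹ × 9.47×10⁷ = 7.27×10⁻¹¹ V²
V_n = √(7.27×10⁻¹¹) = 8.52×10⁻⁶ V = 8.52 µV

8.52 µV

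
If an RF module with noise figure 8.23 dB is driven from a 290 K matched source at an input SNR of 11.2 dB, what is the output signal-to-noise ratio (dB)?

2.97 dB

By definition F = SNR_in/SNR_out, so in dB: SNR_out = SNR_in − NF
SNR_out = 11.2 − 8.23 = 2.97 dB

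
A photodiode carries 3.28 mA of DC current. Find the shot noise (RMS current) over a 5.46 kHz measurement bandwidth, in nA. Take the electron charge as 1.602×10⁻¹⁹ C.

2.40 nA

I_n = √(2qI·B)
2qI·B = 2 × 1.602×10⁻¹⁹ × 3.28×10⁻³ × 5.46×10³ = 5.74×10⁻¹⁸ A²
I_n = √(5.74×10⁻¹⁸) = 2.40×10⁻⁹ A = 2.40 nA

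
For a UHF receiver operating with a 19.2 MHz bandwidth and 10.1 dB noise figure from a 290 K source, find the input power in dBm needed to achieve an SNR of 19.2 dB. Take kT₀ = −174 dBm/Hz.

−71.9 dBm

Sensitivity = −174 + 10 log₁₀(B) + NF + SNR_min
= −174 + 72.83 + 10.1 + 19.2
= −71.87 dBm → −71.9 dBm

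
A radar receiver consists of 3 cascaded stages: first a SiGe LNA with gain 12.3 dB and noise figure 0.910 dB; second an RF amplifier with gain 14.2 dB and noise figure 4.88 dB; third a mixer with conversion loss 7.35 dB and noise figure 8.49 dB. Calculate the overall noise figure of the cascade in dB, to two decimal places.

Convert to linear (a loss of L dB is a gain of −L dB): F_i = 10^(NF_i/10), G_i = 10^(G_i,dB/10)
  Stage 1: F_1 = 10^(0.910/10) = 1.233, G_1 = 10^(12.3/10) = 16.98
  Stage 2: F_2 = 10^(4.88/10) = 3.076, G_2 = 10^(14.2/10) = 26.30
  Stage 3: F_3 = 10^(8.49/10) = 7.063, G_3 = 10^(−7.35/10) = 0.1841
Friis cascade:
  F = 1.233 + (3.076 − 1)/16.98 + (7.063 − 1)/446.7 = 1.369
NF = 10 log₁₀(1.369) = 1.36 dB

1.36 dB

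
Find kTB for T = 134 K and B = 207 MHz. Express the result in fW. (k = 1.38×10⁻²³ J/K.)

383 fW

P_n = kTB = 1.38×10⁻²³ × 134 × 2.07×10⁸ = 3.83×10⁻¹³ W = 383 fW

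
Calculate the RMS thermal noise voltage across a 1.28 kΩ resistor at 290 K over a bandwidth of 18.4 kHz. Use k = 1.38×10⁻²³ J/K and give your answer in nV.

614 nV

V_n = √(4kTRB)
4kTRB = 4 × 1.38×10⁻²³ × 290 × 1.28×10³ × 1.84×10⁴ = 3.77×10⁻¹³ V²
V_n = √(3.77×10⁻¹³) = 6.14×10⁻⁷ V = 614 nV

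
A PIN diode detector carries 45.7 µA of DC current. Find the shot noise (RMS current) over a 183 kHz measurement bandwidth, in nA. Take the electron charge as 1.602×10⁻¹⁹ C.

1.64 nA

I_n = √(2qI·B)
2qI·B = 2 × 1.602×10⁻¹⁹ × 4.57×10⁻⁵ × 1.83×10⁵ = 2.68×10⁻¹⁸ A²
I_n = √(2.68×10⁻¹⁸) = 1.64×10⁻⁹ A = 1.64 nA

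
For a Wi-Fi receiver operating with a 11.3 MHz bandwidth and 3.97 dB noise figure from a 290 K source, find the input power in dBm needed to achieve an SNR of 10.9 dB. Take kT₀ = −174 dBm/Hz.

Sensitivity = −174 + 10 log₁₀(B) + NF + SNR_min
= −174 + 70.53 + 3.97 + 10.9
= −88.60 dBm → −88.6 dBm

−88.6 dBm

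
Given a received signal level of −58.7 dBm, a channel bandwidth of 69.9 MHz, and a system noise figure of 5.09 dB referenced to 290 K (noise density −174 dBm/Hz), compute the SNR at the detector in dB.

31.8 dB

Noise floor: N = −174 + 10 log₁₀(B) + NF
10 log₁₀(6.99×10⁷) = 78.44 dB
N = −174 + 78.44 + 5.09 = −90.47 dBm
SNR = P_sig − N = −58.7 − (−90.47) = 31.77 dB → 31.8 dB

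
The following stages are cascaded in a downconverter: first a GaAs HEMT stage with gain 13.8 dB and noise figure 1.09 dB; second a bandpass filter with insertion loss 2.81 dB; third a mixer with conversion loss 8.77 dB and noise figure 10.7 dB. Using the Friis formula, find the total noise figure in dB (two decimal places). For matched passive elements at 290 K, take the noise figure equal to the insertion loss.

3.38 dB

Convert to linear (a loss of L dB is a gain of −L dB): F_i = 10^(NF_i/10), G_i = 10^(G_i,dB/10)
  Stage 1: F_1 = 10^(1.09/10) = 1.285, G_1 = 10^(13.8/10) = 23.99
  Stage 2: F_2 = 10^(2.81/10) = 1.910, G_2 = 10^(−2.81/10) = 0.5236
  Stage 3: F_3 = 10^(10.7/10) = 11.75, G_3 = 10^(−8.77/10) = 0.1327
Friis cascade:
  F = 1.285 + (1.910 − 1)/23.99 + (11.75 − 1)/12.56 = 2.179
NF = 10 log₁₀(2.179) = 3.38 dB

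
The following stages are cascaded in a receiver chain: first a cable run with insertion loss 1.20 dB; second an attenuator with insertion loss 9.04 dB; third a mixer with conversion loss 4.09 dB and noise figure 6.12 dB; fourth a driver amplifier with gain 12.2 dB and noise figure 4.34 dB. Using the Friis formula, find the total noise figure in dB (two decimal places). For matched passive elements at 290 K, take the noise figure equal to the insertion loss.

19.53 dB

Convert to linear (a loss of L dB is a gain of −L dB): F_i = 10^(NF_i/10), G_i = 10^(G_i,dB/10)
  Stage 1: F_1 = 10^(1.20/10) = 1.318, G_1 = 10^(−1.20/10) = 0.7586
  Stage 2: F_2 = 10^(9.04/10) = 8.017, G_2 = 10^(−9.04/10) = 0.1247
  Stage 3: F_3 = 10^(6.12/10) = 4.093, G_3 = 10^(−4.09/10) = 0.3899
  Stage 4: F_4 = 10^(4.34/10) = 2.716, G_4 = 10^(12.2/10) = 16.60
Friis cascade:
  F = 1.318 + (8.017 − 1)/0.7586 + (4.093 − 1)/0.09462 + (2.716 − 1)/0.03690 = 89.77
NF = 10 log₁₀(89.77) = 19.53 dB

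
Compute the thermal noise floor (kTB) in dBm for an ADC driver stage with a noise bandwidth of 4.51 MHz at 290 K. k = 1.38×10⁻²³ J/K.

P_n = kTB = 1.38×10⁻²³ × 290 × 4.51×10⁶ = 1.80×10⁻¹⁴ W
In dBm: 10 log₁₀(1.80×10⁻¹⁴ / 10⁻³) = −107.4 dBm

−107.4 dBm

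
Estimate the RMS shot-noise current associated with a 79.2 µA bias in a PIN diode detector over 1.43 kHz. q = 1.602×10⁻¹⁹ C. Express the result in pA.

190 pA

I_n = √(2qI·B)
2qI·B = 2 × 1.602×10⁻¹⁹ × 7.92×10⁻⁵ × 1.43×10³ = 3.63×10⁻²⁰ A²
I_n = √(3.63×10⁻²⁰) = 1.90×10⁻¹⁰ A = 190 pA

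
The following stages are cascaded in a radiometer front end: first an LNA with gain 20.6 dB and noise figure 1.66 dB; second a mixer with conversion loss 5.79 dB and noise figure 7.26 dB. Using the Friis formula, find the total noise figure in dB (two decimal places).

1.77 dB

Convert to linear (a loss of L dB is a gain of −L dB): F_i = 10^(NF_i/10), G_i = 10^(G_i,dB/10)
  Stage 1: F_1 = 10^(1.66/10) = 1.466, G_1 = 10^(20.6/10) = 114.8
  Stage 2: F_2 = 10^(7.26/10) = 5.321, G_2 = 10^(−5.79/10) = 0.2636
Friis cascade:
  F = 1.466 + (5.321 − 1)/114.8 = 1.503
NF = 10 log₁₀(1.503) = 1.77 dB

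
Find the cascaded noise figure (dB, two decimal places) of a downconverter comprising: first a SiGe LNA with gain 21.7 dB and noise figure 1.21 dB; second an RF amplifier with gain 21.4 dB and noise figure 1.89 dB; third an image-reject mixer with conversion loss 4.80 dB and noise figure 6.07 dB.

1.22 dB

Convert to linear (a loss of L dB is a gain of −L dB): F_i = 10^(NF_i/10), G_i = 10^(G_i,dB/10)
  Stage 1: F_1 = 10^(1.21/10) = 1.321, G_1 = 10^(21.7/10) = 147.9
  Stage 2: F_2 = 10^(1.89/10) = 1.545, G_2 = 10^(21.4/10) = 138.0
  Stage 3: F_3 = 10^(6.07/10) = 4.046, G_3 = 10^(−4.80/10) = 0.3311
Friis cascade:
  F = 1.321 + (1.545 − 1)/147.9 + (4.046 − 1)/2.042×10⁴ = 1.325
NF = 10 log₁₀(1.325) = 1.22 dB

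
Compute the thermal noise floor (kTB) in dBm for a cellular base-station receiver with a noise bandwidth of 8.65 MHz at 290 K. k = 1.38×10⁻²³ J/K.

−104.6 dBm

P_n = kTB = 1.38×10⁻²³ × 290 × 8.65×10⁶ = 3.46×10⁻¹⁴ W
In dBm: 10 log₁₀(3.46×10⁻¹⁴ / 10⁻³) = −104.6 dBm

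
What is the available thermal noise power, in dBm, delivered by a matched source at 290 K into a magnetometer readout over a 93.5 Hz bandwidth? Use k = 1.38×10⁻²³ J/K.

P_n = kTB = 1.38×10⁻²³ × 290 × 9.35×10¹ = 3.74×10⁻¹⁹ W
In dBm: 10 log₁₀(3.74×10⁻¹⁹ / 10⁻³) = −154.3 dBm

−154.3 dBm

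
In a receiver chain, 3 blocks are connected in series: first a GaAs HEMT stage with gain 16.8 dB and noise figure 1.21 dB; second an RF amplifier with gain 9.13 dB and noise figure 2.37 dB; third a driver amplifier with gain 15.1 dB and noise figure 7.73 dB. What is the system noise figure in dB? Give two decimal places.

Convert to linear (a loss of L dB is a gain of −L dB): F_i = 10^(NF_i/10), G_i = 10^(G_i,dB/10)
  Stage 1: F_1 = 10^(1.21/10) = 1.321, G_1 = 10^(16.8/10) = 47.86
  Stage 2: F_2 = 10^(2.37/10) = 1.726, G_2 = 10^(9.13/10) = 8.185
  Stage 3: F_3 = 10^(7.73/10) = 5.929, G_3 = 10^(15.1/10) = 32.36
Friis cascade:
  F = 1.321 + (1.726 − 1)/47.86 + (5.929 − 1)/391.7 = 1.349
NF = 10 log₁₀(1.349) = 1.30 dB

1.30 dB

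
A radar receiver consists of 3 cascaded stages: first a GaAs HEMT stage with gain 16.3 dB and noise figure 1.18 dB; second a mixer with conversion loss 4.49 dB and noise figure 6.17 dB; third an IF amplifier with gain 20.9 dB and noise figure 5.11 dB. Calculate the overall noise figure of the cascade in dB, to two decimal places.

Convert to linear (a loss of L dB is a gain of −L dB): F_i = 10^(NF_i/10), G_i = 10^(G_i,dB/10)
  Stage 1: F_1 = 10^(1.18/10) = 1.312, G_1 = 10^(16.3/10) = 42.66
  Stage 2: F_2 = 10^(6.17/10) = 4.140, G_2 = 10^(−4.49/10) = 0.3556
  Stage 3: F_3 = 10^(5.11/10) = 3.243, G_3 = 10^(20.9/10) = 123.0
Friis cascade:
  F = 1.312 + (4.140 − 1)/42.66 + (3.243 − 1)/15.17 = 1.534
NF = 10 log₁₀(1.534) = 1.86 dB

1.86 dB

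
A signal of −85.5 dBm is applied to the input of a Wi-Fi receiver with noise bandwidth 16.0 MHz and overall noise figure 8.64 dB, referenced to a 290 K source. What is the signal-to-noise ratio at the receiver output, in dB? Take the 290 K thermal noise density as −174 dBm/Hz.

7.8 dB

Noise floor: N = −174 + 10 log₁₀(B) + NF
10 log₁₀(1.60×10⁷) = 72.04 dB
N = −174 + 72.04 + 8.64 = −93.32 dBm
SNR = P_sig − N = −85.5 − (−93.32) = 7.82 dB → 7.8 dB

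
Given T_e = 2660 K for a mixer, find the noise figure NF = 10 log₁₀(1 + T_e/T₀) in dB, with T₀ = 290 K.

10.07 dB

F = 1 + T_e/T₀ = 1 + 2660/290 = 10.1724
NF = 10 log₁₀(10.1724) = 10.07 dB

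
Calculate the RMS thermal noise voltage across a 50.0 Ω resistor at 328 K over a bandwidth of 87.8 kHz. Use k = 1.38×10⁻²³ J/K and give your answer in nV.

V_n = √(4kTRB)
4kTRB = 4 × 1.38×10⁻²³ × 328 × 5.00×10¹ × 8.78×10⁴ = 7.95×10⁻¹⁴ V²
V_n = √(7.95×10⁻¹⁴) = 2.82×10⁻⁷ V = 282 nV

282 nV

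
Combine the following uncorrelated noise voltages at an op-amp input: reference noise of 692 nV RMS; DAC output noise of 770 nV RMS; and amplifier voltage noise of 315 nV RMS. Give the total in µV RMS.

1.08 µV

Uncorrelated sources add in power (mean-square): V_tot = √(ΣV_i²)
V_tot = √[(6.92×10⁻⁷)² + (7.70×10⁻⁷)² + (3.15×10⁻⁷)²] = 1.08×10⁻⁶ V = 1.08 µV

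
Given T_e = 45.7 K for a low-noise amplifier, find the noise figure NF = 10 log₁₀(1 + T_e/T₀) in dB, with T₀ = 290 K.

0.636 dB

F = 1 + T_e/T₀ = 1 + 45.7/290 = 1.15759
NF = 10 log₁₀(1.15759) = 0.636 dB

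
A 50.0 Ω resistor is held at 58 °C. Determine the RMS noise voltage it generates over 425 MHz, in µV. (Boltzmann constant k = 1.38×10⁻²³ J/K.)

19.7 µV

T = 58 °C + 273.15 = 331.15 K
V_n = √(4kTRB)
4kTRB = 4 × 1.38×10⁻²³ × 331.15 × 5.00×10¹ × 4.25×10⁸ = 3.88×10⁻¹⁰ V²
V_n = √(3.88×10⁻¹⁰) = 1.97×10⁻⁵ V = 19.7 µV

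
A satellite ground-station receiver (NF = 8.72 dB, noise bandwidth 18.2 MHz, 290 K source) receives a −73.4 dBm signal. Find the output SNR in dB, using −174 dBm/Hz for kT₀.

19.3 dB

Noise floor: N = −174 + 10 log₁₀(B) + NF
10 log₁₀(1.82×10⁷) = 72.6 dB
N = −174 + 72.6 + 8.72 = −92.68 dBm
SNR = P_sig − N = −73.4 − (−92.68) = 19.28 dB → 19.3 dB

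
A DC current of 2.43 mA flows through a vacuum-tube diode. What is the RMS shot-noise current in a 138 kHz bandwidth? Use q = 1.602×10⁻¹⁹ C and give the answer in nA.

I_n = √(2qI·B)
2qI·B = 2 × 1.602×10⁻¹⁹ × 2.43×10⁻³ × 1.38×10⁵ = 1.07×10⁻¹⁶ A²
I_n = √(1.07×10⁻¹⁶) = 1.04×10⁻⁸ A = 10.4 nA

10.4 nA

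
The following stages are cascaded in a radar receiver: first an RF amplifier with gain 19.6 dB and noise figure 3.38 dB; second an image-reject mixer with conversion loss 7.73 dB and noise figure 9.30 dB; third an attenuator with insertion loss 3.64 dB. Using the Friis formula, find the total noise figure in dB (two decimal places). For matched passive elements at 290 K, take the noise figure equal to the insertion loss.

3.70 dB

Convert to linear (a loss of L dB is a gain of −L dB): F_i = 10^(NF_i/10), G_i = 10^(G_i,dB/10)
  Stage 1: F_1 = 10^(3.38/10) = 2.178, G_1 = 10^(19.6/10) = 91.20
  Stage 2: F_2 = 10^(9.30/10) = 8.511, G_2 = 10^(−7.73/10) = 0.1687
  Stage 3: F_3 = 10^(3.64/10) = 2.312, G_3 = 10^(−3.64/10) = 0.4325
Friis cascade:
  F = 2.178 + (8.511 − 1)/91.20 + (2.312 − 1)/15.38 = 2.345
NF = 10 log₁₀(2.345) = 3.70 dB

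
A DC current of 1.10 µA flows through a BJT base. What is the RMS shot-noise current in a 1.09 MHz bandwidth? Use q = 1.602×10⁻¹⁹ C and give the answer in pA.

I_n = √(2qI·B)
2qI·B = 2 × 1.602×10⁻¹⁹ × 1.10×10⁻⁶ × 1.09×10⁶ = 3.84×10⁻¹⁹ A²
I_n = √(3.84×10⁻¹⁹) = 6.20×10⁻¹⁰ A = 620 pA

620 pA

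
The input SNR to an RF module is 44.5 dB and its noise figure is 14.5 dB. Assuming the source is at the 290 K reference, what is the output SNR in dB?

By definition F = SNR_in/SNR_out, so in dB: SNR_out = SNR_in − NF
SNR_out = 44.5 − 14.5 = 30.0 dB

30.0 dB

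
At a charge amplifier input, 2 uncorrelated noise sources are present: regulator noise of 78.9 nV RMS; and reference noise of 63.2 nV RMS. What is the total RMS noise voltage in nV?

Uncorrelated sources add in power (mean-square): V_tot = √(ΣV_i²)
V_tot = √[(7.89×10⁻⁸)² + (6.32×10⁻⁸)²] = 1.01×10⁻⁷ V = 101 nV

101 nV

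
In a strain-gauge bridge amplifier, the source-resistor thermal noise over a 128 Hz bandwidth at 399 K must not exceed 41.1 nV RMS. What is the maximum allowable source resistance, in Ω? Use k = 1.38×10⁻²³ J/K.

Johnson–Nyquist: V_n = √(4kTRB) ⇒ R = V_n² / (4kTB)
4kTB = 4 × 1.38×10⁻²³ × 399 × 1.28×10² = 2.82×10⁻¹⁸
R = (4.11×10⁻⁸)² / 2.82×10⁻¹⁸ = 5.99×10² Ω = 599 Ω

599 Ω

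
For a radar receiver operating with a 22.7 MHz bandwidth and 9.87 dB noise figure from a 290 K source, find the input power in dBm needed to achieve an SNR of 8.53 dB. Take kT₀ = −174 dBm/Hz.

Sensitivity = −174 + 10 log₁₀(B) + NF + SNR_min
= −174 + 73.56 + 9.87 + 8.53
= −82.04 dBm → −82.0 dBm

−82.0 dBm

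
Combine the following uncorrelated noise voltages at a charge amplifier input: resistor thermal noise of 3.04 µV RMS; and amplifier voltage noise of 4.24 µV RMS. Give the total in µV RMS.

5.22 µV

Uncorrelated sources add in power (mean-square): V_tot = √(ΣV_i²)
V_tot = √[(3.04×10⁻⁶)² + (4.24×10⁻⁶)²] = 5.22×10⁻⁶ V = 5.22 µV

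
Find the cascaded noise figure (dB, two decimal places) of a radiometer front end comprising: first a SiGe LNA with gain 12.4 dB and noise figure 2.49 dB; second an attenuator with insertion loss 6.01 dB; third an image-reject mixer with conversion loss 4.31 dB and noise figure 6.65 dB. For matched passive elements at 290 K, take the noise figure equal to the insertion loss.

Convert to linear (a loss of L dB is a gain of −L dB): F_i = 10^(NF_i/10), G_i = 10^(G_i,dB/10)
  Stage 1: F_1 = 10^(2.49/10) = 1.774, G_1 = 10^(12.4/10) = 17.38
  Stage 2: F_2 = 10^(6.01/10) = 3.990, G_2 = 10^(−6.01/10) = 0.2506
  Stage 3: F_3 = 10^(6.65/10) = 4.624, G_3 = 10^(−4.31/10) = 0.3707
Friis cascade:
  F = 1.774 + (3.990 − 1)/17.38 + (4.624 − 1)/4.355 = 2.778
NF = 10 log₁₀(2.778) = 4.44 dB

4.44 dB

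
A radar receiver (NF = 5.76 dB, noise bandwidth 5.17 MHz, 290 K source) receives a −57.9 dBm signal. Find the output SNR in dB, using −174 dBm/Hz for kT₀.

43.2 dB

Noise floor: N = −174 + 10 log₁₀(B) + NF
10 log₁₀(5.17×10⁶) = 67.13 dB
N = −174 + 67.13 + 5.76 = −101.11 dBm
SNR = P_sig − N = −57.9 − (−101.11) = 43.21 dB → 43.2 dB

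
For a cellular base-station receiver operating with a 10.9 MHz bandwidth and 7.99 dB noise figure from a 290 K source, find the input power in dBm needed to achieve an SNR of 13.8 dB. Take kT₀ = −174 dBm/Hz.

−81.8 dBm

Sensitivity = −174 + 10 log₁₀(B) + NF + SNR_min
= −174 + 70.37 + 7.99 + 13.8
= −81.84 dBm → −81.8 dBm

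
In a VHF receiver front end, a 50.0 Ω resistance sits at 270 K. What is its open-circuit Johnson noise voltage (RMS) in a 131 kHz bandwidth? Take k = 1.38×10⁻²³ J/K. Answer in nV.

312 nV

V_n = √(4kTRB)
4kTRB = 4 × 1.38×10⁻²³ × 270 × 5.00×10¹ × 1.31×10⁵ = 9.76×10⁻¹⁴ V²
V_n = √(9.76×10⁻¹⁴) = 3.12×10⁻⁷ V = 312 nV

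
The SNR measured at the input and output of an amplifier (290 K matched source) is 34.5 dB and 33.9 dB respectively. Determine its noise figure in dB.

NF (dB) = SNR_in(dB) − SNR_out(dB) when the source is at T₀
NF = 34.5 − 33.9 = 0.6 dB

0.6 dB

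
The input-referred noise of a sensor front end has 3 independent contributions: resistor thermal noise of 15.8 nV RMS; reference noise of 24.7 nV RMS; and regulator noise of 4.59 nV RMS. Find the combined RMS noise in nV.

Uncorrelated sources add in power (mean-square): V_tot = √(ΣV_i²)
V_tot = √[(1.58×10⁻⁸)² + (2.47×10⁻⁸)² + (4.59×10⁻⁹)²] = 2.97×10⁻⁸ V = 29.7 nV

29.7 nV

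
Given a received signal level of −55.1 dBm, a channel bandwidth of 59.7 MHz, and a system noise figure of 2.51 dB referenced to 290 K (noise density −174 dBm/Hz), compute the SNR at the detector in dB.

38.6 dB

Noise floor: N = −174 + 10 log₁₀(B) + NF
10 log₁₀(5.97×10⁷) = 77.76 dB
N = −174 + 77.76 + 2.51 = −93.73 dBm
SNR = P_sig − N = −55.1 − (−93.73) = 38.63 dB → 38.6 dB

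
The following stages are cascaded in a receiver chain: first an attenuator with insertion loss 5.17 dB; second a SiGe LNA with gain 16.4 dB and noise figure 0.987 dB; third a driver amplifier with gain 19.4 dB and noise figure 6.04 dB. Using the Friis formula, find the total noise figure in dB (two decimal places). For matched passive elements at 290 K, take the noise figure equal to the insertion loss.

6.39 dB

Convert to linear (a loss of L dB is a gain of −L dB): F_i = 10^(NF_i/10), G_i = 10^(G_i,dB/10)
  Stage 1: F_1 = 10^(5.17/10) = 3.289, G_1 = 10^(−5.17/10) = 0.3041
  Stage 2: F_2 = 10^(0.987/10) = 1.255, G_2 = 10^(16.4/10) = 43.65
  Stage 3: F_3 = 10^(6.04/10) = 4.018, G_3 = 10^(19.4/10) = 87.10
Friis cascade:
  F = 3.289 + (1.255 − 1)/0.3041 + (4.018 − 1)/13.27 = 4.355
NF = 10 log₁₀(4.355) = 6.39 dB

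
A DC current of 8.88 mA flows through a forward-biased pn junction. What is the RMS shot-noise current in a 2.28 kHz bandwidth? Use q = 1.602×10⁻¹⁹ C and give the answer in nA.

I_n = √(2qI·B)
2qI·B = 2 × 1.602×10⁻¹⁹ × 8.88×10⁻³ × 2.28×10³ = 6.49×10⁻¹⁸ A²
I_n = √(6.49×10⁻¹⁸) = 2.55×10⁻⁹ A = 2.55 nA

2.55 nA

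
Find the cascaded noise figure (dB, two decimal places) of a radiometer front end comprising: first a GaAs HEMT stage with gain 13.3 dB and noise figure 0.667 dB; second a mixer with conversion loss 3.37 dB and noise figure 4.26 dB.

0.95 dB

Convert to linear (a loss of L dB is a gain of −L dB): F_i = 10^(NF_i/10), G_i = 10^(G_i,dB/10)
  Stage 1: F_1 = 10^(0.667/10) = 1.166, G_1 = 10^(13.3/10) = 21.38
  Stage 2: F_2 = 10^(4.26/10) = 2.667, G_2 = 10^(−3.37/10) = 0.4603
Friis cascade:
  F = 1.166 + (2.667 − 1)/21.38 = 1.244
NF = 10 log₁₀(1.244) = 0.95 dB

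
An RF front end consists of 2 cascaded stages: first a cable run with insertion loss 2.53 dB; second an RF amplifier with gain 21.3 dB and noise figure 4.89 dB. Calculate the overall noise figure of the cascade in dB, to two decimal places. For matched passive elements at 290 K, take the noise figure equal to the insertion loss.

Convert to linear (a loss of L dB is a gain of −L dB): F_i = 10^(NF_i/10), G_i = 10^(G_i,dB/10)
  Stage 1: F_1 = 10^(2.53/10) = 1.791, G_1 = 10^(−2.53/10) = 0.5585
  Stage 2: F_2 = 10^(4.89/10) = 3.083, G_2 = 10^(21.3/10) = 134.9
Friis cascade:
  F = 1.791 + (3.083 − 1)/0.5585 = 5.521
NF = 10 log₁₀(5.521) = 7.42 dB

7.42 dB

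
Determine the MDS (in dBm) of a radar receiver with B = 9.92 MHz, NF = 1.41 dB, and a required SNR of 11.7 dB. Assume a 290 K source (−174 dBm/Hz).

Sensitivity = −174 + 10 log₁₀(B) + NF + SNR_min
= −174 + 69.97 + 1.41 + 11.7
= −90.92 dBm → −90.9 dBm

−90.9 dBm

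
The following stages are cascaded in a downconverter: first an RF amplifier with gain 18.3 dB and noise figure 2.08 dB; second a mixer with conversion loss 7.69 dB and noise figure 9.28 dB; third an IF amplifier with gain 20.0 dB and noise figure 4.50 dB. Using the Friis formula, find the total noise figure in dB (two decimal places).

2.75 dB

Convert to linear (a loss of L dB is a gain of −L dB): F_i = 10^(NF_i/10), G_i = 10^(G_i,dB/10)
  Stage 1: F_1 = 10^(2.08/10) = 1.614, G_1 = 10^(18.3/10) = 67.61
  Stage 2: F_2 = 10^(9.28/10) = 8.472, G_2 = 10^(−7.69/10) = 0.1702
  Stage 3: F_3 = 10^(4.50/10) = 2.818, G_3 = 10^(20.0/10) = 100.0
Friis cascade:
  F = 1.614 + (8.472 − 1)/67.61 + (2.818 − 1)/11.51 = 1.883
NF = 10 log₁₀(1.883) = 2.75 dB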